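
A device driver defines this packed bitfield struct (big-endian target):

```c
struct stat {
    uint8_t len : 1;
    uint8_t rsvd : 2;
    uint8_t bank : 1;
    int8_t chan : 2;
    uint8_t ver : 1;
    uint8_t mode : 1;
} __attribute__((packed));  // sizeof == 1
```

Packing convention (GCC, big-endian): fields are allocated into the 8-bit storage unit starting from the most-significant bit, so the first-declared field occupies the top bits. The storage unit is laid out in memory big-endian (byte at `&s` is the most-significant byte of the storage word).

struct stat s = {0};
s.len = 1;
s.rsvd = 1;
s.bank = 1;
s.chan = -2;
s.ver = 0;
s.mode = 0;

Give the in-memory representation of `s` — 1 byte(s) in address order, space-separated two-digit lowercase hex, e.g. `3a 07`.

b8

[7+:1] len=1 & 0x1 = 0x1; word=0x80
[5+:2] rsvd=1 & 0x3 = 0x1; word=0xa0
[4+:1] bank=1 & 0x1 = 0x1; word=0xb0
[2+:2] chan=-2 & 0x3 = 0x2; word=0xb8
[1+:1] ver=0 & 0x1 = 0x0; word=0xb8
[0+:1] mode=0 & 0x1 = 0x0; word=0xb8
word = 0xb8 → big-endian bytes:
  [0]=0xb8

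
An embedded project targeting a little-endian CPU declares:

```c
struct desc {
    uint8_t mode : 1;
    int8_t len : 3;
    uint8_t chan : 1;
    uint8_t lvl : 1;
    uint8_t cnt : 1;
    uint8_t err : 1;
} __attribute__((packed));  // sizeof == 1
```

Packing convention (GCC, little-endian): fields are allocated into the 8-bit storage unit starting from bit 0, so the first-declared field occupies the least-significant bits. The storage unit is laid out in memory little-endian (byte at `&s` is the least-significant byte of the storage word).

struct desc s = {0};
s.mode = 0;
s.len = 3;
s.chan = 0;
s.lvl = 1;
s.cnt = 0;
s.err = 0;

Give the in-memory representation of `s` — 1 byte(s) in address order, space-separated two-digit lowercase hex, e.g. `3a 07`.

mode:1 = 0 → 0x0 << 0 → word 0x00
len:3 = 3 → 0x3 << 1 → word 0x06
chan:1 = 0 → 0x0 << 4 → word 0x06
lvl:1 = 1 → 0x1 << 5 → word 0x26
cnt:1 = 0 → 0x0 << 6 → word 0x26
err:1 = 0 → 0x0 << 7 → word 0x26
word = 0x26 → little-endian bytes:
  [0]=0x26

26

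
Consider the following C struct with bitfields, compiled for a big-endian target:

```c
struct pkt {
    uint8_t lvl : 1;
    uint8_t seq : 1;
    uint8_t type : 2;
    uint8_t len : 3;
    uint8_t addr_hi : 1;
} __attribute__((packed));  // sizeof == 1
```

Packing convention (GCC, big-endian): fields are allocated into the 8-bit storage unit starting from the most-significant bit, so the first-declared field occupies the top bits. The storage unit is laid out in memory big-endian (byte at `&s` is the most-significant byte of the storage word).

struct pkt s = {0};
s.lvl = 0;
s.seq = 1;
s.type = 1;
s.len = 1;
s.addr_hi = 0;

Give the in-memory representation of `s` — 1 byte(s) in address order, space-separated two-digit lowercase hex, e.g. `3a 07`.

52

lvl (1b) val=0 bits=0x0 at bit 7: 0x00
seq (1b) val=1 bits=0x1 at bit 6: 0x40
type (2b) val=1 bits=0x1 at bit 4: 0x50
len (3b) val=1 bits=0x1 at bit 1: 0x52
addr_hi (1b) val=0 bits=0x0 at bit 0: 0x52
word = 0x52 → big-endian bytes:
  [0]=0x52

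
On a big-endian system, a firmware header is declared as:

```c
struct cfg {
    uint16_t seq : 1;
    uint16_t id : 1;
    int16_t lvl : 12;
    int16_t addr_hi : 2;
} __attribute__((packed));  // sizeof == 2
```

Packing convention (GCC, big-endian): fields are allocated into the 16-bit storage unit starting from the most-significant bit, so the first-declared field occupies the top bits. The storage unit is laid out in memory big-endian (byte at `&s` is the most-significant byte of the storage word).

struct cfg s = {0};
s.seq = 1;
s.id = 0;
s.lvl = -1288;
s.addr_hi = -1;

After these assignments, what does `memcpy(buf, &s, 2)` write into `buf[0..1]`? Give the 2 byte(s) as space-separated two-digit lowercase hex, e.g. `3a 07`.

ab e3

[15+:1] seq=1 & 0x1 = 0x1; word=0x8000
[14+:1] id=0 & 0x1 = 0x0; word=0x8000
[2+:12] lvl=-1288 & 0xfff = 0xaf8; word=0xabe0
[0+:2] addr_hi=-1 & 0x3 = 0x3; word=0xabe3
word = 0xabe3 → big-endian bytes:
  [0]=0xab  [1]=0xe3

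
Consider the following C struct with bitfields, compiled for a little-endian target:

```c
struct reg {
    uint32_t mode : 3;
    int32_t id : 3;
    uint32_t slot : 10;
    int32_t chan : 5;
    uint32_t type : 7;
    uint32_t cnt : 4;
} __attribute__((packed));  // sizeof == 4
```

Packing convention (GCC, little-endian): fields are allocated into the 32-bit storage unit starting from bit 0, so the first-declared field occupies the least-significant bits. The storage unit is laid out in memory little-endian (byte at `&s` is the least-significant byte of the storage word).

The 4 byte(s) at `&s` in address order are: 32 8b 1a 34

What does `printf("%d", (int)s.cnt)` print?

[0]=0x32 [1]=0x8b [2]=0x1a [3]=0x34 (little-endian) → word 0x341a8b32
mode [0+:3] = (word>>0) & 0x7 = 2
id [3+:3] = (word>>3) & 0x7 = 6
slot [6+:10] = (word>>6) & 0x3ff = 556
chan [16+:5] = (word>>16) & 0x1f = 26
type [21+:7] = (word>>21) & 0x7f = 32
cnt [28+:4] = (word>>28) & 0xf = 3  ←

3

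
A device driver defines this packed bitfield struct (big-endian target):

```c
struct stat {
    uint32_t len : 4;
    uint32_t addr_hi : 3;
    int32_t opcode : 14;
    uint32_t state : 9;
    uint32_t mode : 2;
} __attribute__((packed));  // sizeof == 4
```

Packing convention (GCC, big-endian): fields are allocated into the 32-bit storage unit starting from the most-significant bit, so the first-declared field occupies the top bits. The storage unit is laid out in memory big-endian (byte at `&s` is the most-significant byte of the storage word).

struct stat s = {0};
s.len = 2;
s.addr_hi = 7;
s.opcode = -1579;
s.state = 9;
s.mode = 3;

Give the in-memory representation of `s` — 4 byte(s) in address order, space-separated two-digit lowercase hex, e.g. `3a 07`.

2f ce a8 27

len:4 = 2 → 0x2 << 28 → word 0x20000000
addr_hi:3 = 7 → 0x7 << 25 → word 0x2e000000
opcode:14 = -1579 → 0x39d5 << 11 → word 0x2fcea800
state:9 = 9 → 0x9 << 2 → word 0x2fcea824
mode:2 = 3 → 0x3 << 0 → word 0x2fcea827
word = 0x2fcea827 → big-endian bytes:
  [0]=0x2f  [1]=0xce  [2]=0xa8  [3]=0x27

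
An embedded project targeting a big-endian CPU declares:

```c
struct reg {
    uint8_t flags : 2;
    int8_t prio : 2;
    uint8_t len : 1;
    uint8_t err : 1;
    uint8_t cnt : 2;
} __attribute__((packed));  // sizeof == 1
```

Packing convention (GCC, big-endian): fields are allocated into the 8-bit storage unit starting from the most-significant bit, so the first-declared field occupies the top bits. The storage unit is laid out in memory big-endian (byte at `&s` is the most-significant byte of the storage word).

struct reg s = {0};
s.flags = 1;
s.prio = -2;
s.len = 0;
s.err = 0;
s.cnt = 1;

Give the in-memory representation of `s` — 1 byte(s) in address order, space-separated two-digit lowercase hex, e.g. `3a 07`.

61

[6+:2] flags=1 & 0x3 = 0x1; word=0x40
[4+:2] prio=-2 & 0x3 = 0x2; word=0x60
[3+:1] len=0 & 0x1 = 0x0; word=0x60
[2+:1] err=0 & 0x1 = 0x0; word=0x60
[0+:2] cnt=1 & 0x3 = 0x1; word=0x61
word = 0x61 → big-endian bytes:
  [0]=0x61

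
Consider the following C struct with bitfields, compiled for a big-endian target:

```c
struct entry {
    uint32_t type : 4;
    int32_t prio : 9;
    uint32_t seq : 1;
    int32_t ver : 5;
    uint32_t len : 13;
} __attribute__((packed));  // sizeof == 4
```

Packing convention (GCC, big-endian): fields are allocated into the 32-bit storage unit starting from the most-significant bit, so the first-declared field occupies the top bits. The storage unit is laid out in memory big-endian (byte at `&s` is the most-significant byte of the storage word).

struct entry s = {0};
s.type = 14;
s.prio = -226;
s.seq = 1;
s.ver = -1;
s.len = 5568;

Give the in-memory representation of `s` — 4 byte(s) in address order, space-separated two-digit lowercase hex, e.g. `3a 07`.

e8 f7 f5 c0

[28+:4] type=14 & 0xf = 0xe; word=0xe0000000
[19+:9] prio=-226 & 0x1ff = 0x11e; word=0xe8f00000
[18+:1] seq=1 & 0x1 = 0x1; word=0xe8f40000
[13+:5] ver=-1 & 0x1f = 0x1f; word=0xe8f7e000
[0+:13] len=5568 & 0x1fff = 0x15c0; word=0xe8f7f5c0
word = 0xe8f7f5c0 → big-endian bytes:
  [0]=0xe8  [1]=0xf7  [2]=0xf5  [3]=0xc0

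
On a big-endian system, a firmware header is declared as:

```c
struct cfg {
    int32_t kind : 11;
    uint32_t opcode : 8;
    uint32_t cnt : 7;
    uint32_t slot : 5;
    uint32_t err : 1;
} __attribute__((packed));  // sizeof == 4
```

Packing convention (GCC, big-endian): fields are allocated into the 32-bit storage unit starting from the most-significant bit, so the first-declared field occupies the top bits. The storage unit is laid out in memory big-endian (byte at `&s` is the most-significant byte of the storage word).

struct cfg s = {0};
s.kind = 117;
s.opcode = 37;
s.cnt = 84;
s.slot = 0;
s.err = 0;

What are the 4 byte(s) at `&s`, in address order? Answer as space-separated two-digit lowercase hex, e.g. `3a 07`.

[21+:11] kind=117 & 0x7ff = 0x75; word=0x0ea00000
[13+:8] opcode=37 & 0xff = 0x25; word=0x0ea4a000
[6+:7] cnt=84 & 0x7f = 0x54; word=0x0ea4b500
[1+:5] slot=0 & 0x1f = 0x0; word=0x0ea4b500
[0+:1] err=0 & 0x1 = 0x0; word=0x0ea4b500
word = 0x0ea4b500 → big-endian bytes:
  [0]=0x0e  [1]=0xa4  [2]=0xb5  [3]=0x00

0e a4 b5 00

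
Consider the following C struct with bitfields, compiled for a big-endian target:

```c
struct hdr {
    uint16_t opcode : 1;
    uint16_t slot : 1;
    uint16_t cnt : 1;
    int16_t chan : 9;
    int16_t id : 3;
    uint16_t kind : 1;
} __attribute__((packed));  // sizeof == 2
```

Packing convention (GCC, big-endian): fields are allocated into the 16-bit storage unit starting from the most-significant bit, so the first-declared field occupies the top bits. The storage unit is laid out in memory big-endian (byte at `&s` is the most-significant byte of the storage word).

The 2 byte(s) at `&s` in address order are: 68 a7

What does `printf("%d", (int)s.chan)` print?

138

[0]=0x68 [1]=0xa7 (big-endian) → word 0x68a7
opcode [15+:1] = (word>>15) & 0x1 = 0
slot [14+:1] = (word>>14) & 0x1 = 1
cnt [13+:1] = (word>>13) & 0x1 = 1
chan [4+:9] = (word>>4) & 0x1ff = 138  ←
id [1+:3] = (word>>1) & 0x7 = 3
kind [0+:1] = (word>>0) & 0x1 = 1
chan signed 9b, MSB=0: value = 138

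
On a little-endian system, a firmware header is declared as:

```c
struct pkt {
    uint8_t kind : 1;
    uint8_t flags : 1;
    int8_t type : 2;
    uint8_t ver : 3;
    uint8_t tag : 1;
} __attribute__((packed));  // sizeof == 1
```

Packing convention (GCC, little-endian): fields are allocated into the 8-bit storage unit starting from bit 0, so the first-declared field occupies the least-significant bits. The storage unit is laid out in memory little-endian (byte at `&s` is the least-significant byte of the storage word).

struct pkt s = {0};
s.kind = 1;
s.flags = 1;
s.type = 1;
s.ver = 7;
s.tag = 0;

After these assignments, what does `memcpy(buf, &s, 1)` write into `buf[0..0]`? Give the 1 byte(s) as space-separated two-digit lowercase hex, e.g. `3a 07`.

[0+:1] kind=1 & 0x1 = 0x1; word=0x01
[1+:1] flags=1 & 0x1 = 0x1; word=0x03
[2+:2] type=1 & 0x3 = 0x1; word=0x07
[4+:3] ver=7 & 0x7 = 0x7; word=0x77
[7+:1] tag=0 & 0x1 = 0x0; word=0x77
word = 0x77 → little-endian bytes:
  [0]=0x77

77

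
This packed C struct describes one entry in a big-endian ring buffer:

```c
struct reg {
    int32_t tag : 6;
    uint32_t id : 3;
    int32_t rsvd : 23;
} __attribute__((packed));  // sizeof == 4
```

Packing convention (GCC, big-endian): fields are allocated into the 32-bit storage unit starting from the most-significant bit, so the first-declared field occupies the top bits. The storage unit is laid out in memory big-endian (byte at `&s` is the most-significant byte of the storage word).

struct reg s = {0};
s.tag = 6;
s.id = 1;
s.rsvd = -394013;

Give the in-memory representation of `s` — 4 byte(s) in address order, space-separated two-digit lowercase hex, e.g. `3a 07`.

18 f9 fc e3

tag (6b) val=6 bits=0x6 at bit 26: 0x18000000
id (3b) val=1 bits=0x1 at bit 23: 0x18800000
rsvd (23b) val=-394013 bits=0x79fce3 at bit 0: 0x18f9fce3
word = 0x18f9fce3 → big-endian bytes:
  [0]=0x18  [1]=0xf9  [2]=0xfc  [3]=0xe3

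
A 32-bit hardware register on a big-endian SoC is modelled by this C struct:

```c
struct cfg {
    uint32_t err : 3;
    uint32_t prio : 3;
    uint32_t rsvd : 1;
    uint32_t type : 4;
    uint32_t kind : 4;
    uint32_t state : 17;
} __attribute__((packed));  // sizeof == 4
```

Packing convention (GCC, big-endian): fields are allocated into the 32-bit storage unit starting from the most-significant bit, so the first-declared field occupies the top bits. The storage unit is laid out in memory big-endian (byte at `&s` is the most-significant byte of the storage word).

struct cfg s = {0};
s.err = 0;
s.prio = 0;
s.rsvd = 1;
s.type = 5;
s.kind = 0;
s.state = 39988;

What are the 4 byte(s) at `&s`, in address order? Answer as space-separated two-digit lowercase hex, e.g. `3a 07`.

err:3 = 0 → 0x0 << 29 → word 0x00000000
prio:3 = 0 → 0x0 << 26 → word 0x00000000
rsvd:1 = 1 → 0x1 << 25 → word 0x02000000
type:4 = 5 → 0x5 << 21 → word 0x02a00000
kind:4 = 0 → 0x0 << 17 → word 0x02a00000
state:17 = 39988 → 0x9c34 << 0 → word 0x02a09c34
word = 0x02a09c34 → big-endian bytes:
  [0]=0x02  [1]=0xa0  [2]=0x9c  [3]=0x34

02 a0 9c 34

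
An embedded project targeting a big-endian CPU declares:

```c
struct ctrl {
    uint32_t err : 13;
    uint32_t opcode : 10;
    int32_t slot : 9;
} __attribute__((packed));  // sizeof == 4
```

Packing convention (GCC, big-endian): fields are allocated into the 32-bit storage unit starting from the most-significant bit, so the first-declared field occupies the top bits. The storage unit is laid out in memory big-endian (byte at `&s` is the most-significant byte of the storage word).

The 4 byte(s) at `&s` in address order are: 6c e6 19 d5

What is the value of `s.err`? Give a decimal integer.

3484

[0]=0x6c [1]=0xe6 [2]=0x19 [3]=0xd5 (big-endian) → word 0x6ce619d5
err:13 @ bit 19 → (0x6ce619d5>>19)&0x1fff = 0xd9c  ←
opcode:10 @ bit 9 → (0x6ce619d5>>9)&0x3ff = 0x30c
slot:9 @ bit 0 → (0x6ce619d5>>0)&0x1ff = 0x1d5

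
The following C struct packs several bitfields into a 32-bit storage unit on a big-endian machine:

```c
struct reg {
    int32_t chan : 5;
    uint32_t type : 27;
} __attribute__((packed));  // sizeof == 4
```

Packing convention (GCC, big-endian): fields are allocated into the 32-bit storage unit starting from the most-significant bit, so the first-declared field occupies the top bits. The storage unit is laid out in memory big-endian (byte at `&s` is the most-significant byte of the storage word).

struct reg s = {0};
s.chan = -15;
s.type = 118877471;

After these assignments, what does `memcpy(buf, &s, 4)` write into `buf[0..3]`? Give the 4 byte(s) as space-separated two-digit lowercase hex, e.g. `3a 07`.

chan (5b) val=-15 bits=0x11 at bit 27: 0x88000000
type (27b) val=118877471 bits=0x715ed1f at bit 0: 0x8f15ed1f
word = 0x8f15ed1f → big-endian bytes:
  [0]=0x8f  [1]=0x15  [2]=0xed  [3]=0x1f

8f 15 ed 1f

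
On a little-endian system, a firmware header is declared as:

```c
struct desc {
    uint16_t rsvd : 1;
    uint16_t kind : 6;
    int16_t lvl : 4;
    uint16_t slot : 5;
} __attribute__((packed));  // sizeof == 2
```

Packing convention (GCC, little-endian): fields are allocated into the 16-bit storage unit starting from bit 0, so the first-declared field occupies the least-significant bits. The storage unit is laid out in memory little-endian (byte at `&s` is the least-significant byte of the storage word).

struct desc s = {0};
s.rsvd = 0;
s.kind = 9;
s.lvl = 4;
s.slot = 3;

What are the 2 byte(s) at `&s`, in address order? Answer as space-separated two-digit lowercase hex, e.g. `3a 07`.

12 1a

[0+:1] rsvd=0 & 0x1 = 0x0; word=0x0000
[1+:6] kind=9 & 0x3f = 0x9; word=0x0012
[7+:4] lvl=4 & 0xf = 0x4; word=0x0212
[11+:5] slot=3 & 0x1f = 0x3; word=0x1a12
word = 0x1a12 → little-endian bytes:
  [0]=0x12  [1]=0x1a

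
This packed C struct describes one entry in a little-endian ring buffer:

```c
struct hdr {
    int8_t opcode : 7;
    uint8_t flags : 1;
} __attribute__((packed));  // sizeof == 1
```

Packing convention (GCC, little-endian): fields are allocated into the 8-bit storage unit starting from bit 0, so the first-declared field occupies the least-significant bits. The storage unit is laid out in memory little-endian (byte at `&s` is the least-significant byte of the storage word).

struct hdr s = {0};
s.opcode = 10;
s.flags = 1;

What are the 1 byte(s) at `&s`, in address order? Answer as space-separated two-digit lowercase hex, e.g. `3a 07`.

8a

opcode:7 = 10 → 0xa << 0 → word 0x0a
flags:1 = 1 → 0x1 << 7 → word 0x8a
word = 0x8a → little-endian bytes:
  [0]=0x8a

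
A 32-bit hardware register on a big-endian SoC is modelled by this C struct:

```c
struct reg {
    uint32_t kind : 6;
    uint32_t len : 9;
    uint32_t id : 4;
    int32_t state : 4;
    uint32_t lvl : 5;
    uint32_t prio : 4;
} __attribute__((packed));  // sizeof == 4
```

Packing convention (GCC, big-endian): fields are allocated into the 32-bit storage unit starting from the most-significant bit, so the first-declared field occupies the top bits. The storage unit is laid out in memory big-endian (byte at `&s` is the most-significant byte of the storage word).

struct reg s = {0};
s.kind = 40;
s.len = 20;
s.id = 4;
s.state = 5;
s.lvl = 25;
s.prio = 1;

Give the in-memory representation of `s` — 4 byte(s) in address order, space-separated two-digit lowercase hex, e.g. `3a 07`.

kind (6b) val=40 bits=0x28 at bit 26: 0xa0000000
len (9b) val=20 bits=0x14 at bit 17: 0xa0280000
id (4b) val=4 bits=0x4 at bit 13: 0xa0288000
state (4b) val=5 bits=0x5 at bit 9: 0xa0288a00
lvl (5b) val=25 bits=0x19 at bit 4: 0xa0288b90
prio (4b) val=1 bits=0x1 at bit 0: 0xa0288b91
word = 0xa0288b91 → big-endian bytes:
  [0]=0xa0  [1]=0x28  [2]=0x8b  [3]=0x91

a0 28 8b 91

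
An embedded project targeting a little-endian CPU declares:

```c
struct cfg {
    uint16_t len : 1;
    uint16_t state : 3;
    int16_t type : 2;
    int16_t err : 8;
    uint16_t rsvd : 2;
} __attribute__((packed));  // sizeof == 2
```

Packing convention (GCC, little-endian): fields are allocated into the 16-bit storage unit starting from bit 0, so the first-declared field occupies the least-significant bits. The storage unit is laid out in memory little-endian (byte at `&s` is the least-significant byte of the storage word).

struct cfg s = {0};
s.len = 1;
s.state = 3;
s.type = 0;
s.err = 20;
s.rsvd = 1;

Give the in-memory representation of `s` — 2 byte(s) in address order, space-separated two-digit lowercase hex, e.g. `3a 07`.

len (1b) val=1 bits=0x1 at bit 0: 0x0001
state (3b) val=3 bits=0x3 at bit 1: 0x0007
type (2b) val=0 bits=0x0 at bit 4: 0x0007
err (8b) val=20 bits=0x14 at bit 6: 0x0507
rsvd (2b) val=1 bits=0x1 at bit 14: 0x4507
word = 0x4507 → little-endian bytes:
  [0]=0x07  [1]=0x45

07 45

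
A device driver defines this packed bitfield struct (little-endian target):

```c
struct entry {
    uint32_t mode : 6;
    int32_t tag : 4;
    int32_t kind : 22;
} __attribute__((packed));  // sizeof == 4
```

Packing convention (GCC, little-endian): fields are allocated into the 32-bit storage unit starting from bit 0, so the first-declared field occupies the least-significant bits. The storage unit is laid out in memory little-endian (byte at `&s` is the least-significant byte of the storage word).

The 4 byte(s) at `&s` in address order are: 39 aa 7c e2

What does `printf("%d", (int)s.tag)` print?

-8

[0]=0x39 [1]=0xaa [2]=0x7c [3]=0xe2 (little-endian) → word 0xe27caa39
mode [0+:6] = (word>>0) & 0x3f = 57
tag [6+:4] = (word>>6) & 0xf = 8  ←
kind [10+:22] = (word>>10) & 0x3fffff = 3710762
tag signed 4b, MSB=1: 8 - 16 = -8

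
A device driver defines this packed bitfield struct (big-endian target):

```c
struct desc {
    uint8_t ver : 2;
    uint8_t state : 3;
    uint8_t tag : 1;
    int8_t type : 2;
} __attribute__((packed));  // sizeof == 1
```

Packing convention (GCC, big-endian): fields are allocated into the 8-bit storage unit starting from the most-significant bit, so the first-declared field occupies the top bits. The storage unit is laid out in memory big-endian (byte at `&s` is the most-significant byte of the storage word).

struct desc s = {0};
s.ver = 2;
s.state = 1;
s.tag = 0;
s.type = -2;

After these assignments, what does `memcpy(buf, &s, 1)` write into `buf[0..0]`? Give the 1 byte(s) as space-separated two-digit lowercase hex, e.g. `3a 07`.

8a

ver:2 = 2 → 0x2 << 6 → word 0x80
state:3 = 1 → 0x1 << 3 → word 0x88
tag:1 = 0 → 0x0 << 2 → word 0x88
type:2 = -2 → 0x2 << 0 → word 0x8a
word = 0x8a → big-endian bytes:
  [0]=0x8a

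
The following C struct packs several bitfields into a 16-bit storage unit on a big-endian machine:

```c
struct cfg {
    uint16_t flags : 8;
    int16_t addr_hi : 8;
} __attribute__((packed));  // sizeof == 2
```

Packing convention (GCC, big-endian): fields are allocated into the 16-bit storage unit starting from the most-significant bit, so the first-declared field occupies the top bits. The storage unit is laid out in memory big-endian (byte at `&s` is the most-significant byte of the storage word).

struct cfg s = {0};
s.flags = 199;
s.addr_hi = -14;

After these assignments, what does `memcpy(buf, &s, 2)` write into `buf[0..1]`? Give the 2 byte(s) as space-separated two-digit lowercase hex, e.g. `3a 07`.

c7 f2

flags (8b) val=199 bits=0xc7 at bit 8: 0xc700
addr_hi (8b) val=-14 bits=0xf2 at bit 0: 0xc7f2
word = 0xc7f2 → big-endian bytes:
  [0]=0xc7  [1]=0xf2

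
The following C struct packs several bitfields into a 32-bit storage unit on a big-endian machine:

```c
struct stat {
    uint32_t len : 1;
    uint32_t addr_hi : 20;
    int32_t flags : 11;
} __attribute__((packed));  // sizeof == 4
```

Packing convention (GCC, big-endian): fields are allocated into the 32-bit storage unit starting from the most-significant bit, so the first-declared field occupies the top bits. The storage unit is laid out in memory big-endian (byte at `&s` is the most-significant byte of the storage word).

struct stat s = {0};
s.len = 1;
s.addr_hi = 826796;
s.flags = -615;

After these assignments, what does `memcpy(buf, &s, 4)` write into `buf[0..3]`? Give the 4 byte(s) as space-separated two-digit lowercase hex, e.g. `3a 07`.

len (1b) val=1 bits=0x1 at bit 31: 0x80000000
addr_hi (20b) val=826796 bits=0xc9dac at bit 11: 0xe4ed6000
flags (11b) val=-615 bits=0x599 at bit 0: 0xe4ed6599
word = 0xe4ed6599 → big-endian bytes:
  [0]=0xe4  [1]=0xed  [2]=0x65  [3]=0x99

e4 ed 65 99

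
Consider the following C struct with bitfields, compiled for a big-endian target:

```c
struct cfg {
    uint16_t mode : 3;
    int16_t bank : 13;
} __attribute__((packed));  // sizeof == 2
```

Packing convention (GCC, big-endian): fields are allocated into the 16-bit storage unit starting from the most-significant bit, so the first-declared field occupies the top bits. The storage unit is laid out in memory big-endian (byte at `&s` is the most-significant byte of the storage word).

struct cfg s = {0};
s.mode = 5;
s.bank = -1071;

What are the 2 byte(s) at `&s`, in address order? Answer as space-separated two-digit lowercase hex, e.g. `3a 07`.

[13+:3] mode=5 & 0x7 = 0x5; word=0xa000
[0+:13] bank=-1071 & 0x1fff = 0x1bd1; word=0xbbd1
word = 0xbbd1 → big-endian bytes:
  [0]=0xbb  [1]=0xd1

bb d1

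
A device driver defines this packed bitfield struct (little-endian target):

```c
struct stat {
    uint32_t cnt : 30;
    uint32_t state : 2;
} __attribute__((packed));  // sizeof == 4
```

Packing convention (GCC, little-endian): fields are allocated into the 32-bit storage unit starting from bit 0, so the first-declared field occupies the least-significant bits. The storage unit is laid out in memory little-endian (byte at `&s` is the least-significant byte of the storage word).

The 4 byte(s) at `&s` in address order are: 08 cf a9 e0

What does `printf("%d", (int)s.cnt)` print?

547999496

[0]=0x08 [1]=0xcf [2]=0xa9 [3]=0xe0 (little-endian) → word 0xe0a9cf08
cnt [0+:30] = (word>>0) & 0x3fffffff = 547999496  ←
state [30+:2] = (word>>30) & 0x3 = 3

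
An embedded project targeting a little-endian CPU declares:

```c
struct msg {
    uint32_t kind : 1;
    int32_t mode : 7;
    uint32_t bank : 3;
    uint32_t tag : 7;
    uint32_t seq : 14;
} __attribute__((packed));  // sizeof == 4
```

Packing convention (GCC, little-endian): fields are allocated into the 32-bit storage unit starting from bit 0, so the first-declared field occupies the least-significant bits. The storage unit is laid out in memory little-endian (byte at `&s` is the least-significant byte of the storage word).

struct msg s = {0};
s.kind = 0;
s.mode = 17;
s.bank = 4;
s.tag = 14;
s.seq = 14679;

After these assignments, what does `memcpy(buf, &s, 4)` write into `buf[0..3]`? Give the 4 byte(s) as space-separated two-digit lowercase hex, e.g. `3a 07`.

kind:1 = 0 → 0x0 << 0 → word 0x00000000
mode:7 = 17 → 0x11 << 1 → word 0x00000022
bank:3 = 4 → 0x4 << 8 → word 0x00000422
tag:7 = 14 → 0xe << 11 → word 0x00007422
seq:14 = 14679 → 0x3957 << 18 → word 0xe55c7422
word = 0xe55c7422 → little-endian bytes:
  [0]=0x22  [1]=0x74  [2]=0x5c  [3]=0xe5

22 74 5c e5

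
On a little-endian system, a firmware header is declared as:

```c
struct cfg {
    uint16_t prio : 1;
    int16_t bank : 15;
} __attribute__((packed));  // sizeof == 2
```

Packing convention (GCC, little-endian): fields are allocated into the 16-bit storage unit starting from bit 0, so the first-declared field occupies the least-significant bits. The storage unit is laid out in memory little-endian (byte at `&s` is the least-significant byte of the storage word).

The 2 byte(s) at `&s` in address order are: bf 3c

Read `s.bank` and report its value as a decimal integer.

[0]=0xbf [1]=0x3c (little-endian) → word 0x3cbf
prio [0+:1] = (word>>0) & 0x1 = 1
bank [1+:15] = (word>>1) & 0x7fff = 7775  ←
bank signed 15b, MSB=0: value = 7775

7775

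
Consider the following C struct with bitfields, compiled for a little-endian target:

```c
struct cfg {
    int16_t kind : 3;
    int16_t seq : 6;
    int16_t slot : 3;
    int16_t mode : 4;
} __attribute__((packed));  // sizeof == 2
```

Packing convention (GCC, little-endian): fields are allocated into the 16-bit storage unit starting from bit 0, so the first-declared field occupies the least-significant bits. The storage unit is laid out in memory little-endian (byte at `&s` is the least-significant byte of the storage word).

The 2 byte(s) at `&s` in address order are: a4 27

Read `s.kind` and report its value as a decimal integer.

[0]=0xa4 [1]=0x27 (little-endian) → word 0x27a4
kind [0+:3] = (word>>0) & 0x7 = 4  ←
seq [3+:6] = (word>>3) & 0x3f = 52
slot [9+:3] = (word>>9) & 0x7 = 3
mode [12+:4] = (word>>12) & 0xf = 2
kind signed 3b, MSB=1: 4 - 8 = -4

-4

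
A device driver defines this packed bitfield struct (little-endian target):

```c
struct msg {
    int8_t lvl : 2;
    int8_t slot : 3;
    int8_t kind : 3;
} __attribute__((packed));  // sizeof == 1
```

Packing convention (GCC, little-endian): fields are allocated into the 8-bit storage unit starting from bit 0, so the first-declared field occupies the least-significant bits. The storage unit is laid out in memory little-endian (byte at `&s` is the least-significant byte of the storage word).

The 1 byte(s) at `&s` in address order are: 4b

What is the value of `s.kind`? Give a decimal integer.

[0]=0x4b (little-endian) → word 0x4b
lvl:2 @ bit 0 → (0x4b>>0)&0x3 = 0x3
slot:3 @ bit 2 → (0x4b>>2)&0x7 = 0x2
kind:3 @ bit 5 → (0x4b>>5)&0x7 = 0x2  ←
kind signed 3b, MSB=0: value = 2

2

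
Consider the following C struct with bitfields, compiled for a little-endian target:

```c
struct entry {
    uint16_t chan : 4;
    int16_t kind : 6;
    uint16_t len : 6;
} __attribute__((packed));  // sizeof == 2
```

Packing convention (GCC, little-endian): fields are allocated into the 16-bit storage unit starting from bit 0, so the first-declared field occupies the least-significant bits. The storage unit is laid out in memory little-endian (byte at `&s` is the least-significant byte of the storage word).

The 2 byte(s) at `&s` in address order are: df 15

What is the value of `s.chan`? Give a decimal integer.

[0]=0xdf [1]=0x15 (little-endian) → word 0x15df
chan:4 @ bit 0 → (0x15df>>0)&0xf = 0xf  ←
kind:6 @ bit 4 → (0x15df>>4)&0x3f = 0x1d
len:6 @ bit 10 → (0x15df>>10)&0x3f = 0x5

15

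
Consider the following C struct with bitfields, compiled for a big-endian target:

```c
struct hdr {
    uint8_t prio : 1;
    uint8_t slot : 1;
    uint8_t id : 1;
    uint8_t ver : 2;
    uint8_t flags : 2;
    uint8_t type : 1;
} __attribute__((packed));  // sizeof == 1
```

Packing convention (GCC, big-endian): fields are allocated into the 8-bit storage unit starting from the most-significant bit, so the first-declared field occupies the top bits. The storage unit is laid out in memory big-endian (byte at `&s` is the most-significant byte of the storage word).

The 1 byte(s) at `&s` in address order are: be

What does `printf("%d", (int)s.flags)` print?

3

[0]=0xbe (big-endian) → word 0xbe
prio:1 @ bit 7 → (0xbe>>7)&0x1 = 0x1
slot:1 @ bit 6 → (0xbe>>6)&0x1 = 0x0
id:1 @ bit 5 → (0xbe>>5)&0x1 = 0x1
ver:2 @ bit 3 → (0xbe>>3)&0x3 = 0x3
flags:2 @ bit 1 → (0xbe>>1)&0x3 = 0x3  ←
type:1 @ bit 0 → (0xbe>>0)&0x1 = 0x0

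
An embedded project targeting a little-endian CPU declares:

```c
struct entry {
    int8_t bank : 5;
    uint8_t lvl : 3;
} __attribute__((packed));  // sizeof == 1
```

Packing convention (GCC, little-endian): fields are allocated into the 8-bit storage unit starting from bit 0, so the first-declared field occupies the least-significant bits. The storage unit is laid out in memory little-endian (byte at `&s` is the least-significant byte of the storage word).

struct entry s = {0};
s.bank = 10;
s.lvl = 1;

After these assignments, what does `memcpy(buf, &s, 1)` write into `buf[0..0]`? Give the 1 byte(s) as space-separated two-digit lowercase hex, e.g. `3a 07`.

bank:5 = 10 → 0xa << 0 → word 0x0a
lvl:3 = 1 → 0x1 << 5 → word 0x2a
word = 0x2a → little-endian bytes:
  [0]=0x2a

2a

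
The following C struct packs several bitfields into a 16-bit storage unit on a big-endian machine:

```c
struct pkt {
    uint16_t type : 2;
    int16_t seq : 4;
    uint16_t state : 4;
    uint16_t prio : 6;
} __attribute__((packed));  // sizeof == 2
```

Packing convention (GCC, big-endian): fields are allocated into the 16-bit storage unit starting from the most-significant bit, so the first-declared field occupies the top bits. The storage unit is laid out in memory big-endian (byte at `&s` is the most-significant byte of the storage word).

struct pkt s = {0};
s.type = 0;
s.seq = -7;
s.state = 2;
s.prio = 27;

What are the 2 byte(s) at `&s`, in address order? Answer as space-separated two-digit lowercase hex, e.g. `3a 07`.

24 9b

type (2b) val=0 bits=0x0 at bit 14: 0x0000
seq (4b) val=-7 bits=0x9 at bit 10: 0x2400
state (4b) val=2 bits=0x2 at bit 6: 0x2480
prio (6b) val=27 bits=0x1b at bit 0: 0x249b
word = 0x249b → big-endian bytes:
  [0]=0x24  [1]=0x9b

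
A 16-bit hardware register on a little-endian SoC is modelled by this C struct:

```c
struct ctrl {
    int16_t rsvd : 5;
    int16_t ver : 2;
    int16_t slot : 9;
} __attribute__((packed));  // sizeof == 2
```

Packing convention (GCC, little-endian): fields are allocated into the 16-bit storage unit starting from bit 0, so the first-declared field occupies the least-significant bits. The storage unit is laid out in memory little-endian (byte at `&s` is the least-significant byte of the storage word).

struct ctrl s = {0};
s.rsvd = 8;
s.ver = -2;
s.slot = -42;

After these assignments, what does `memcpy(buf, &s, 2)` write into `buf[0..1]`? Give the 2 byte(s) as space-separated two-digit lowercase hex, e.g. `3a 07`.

48 eb

rsvd:5 = 8 → 0x8 << 0 → word 0x0008
ver:2 = -2 → 0x2 << 5 → word 0x0048
slot:9 = -42 → 0x1d6 << 7 → word 0xeb48
word = 0xeb48 → little-endian bytes:
  [0]=0x48  [1]=0xeb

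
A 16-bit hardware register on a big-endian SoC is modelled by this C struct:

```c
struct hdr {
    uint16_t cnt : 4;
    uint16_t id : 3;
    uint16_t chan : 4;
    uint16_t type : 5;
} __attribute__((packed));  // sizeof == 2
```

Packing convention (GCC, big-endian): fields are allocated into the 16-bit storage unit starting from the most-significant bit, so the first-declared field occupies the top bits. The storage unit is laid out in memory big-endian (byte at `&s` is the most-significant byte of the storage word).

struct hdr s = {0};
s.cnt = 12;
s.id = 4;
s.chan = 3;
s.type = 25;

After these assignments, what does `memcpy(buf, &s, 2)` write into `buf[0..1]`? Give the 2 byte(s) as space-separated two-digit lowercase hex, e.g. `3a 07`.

c8 79

cnt (4b) val=12 bits=0xc at bit 12: 0xc000
id (3b) val=4 bits=0x4 at bit 9: 0xc800
chan (4b) val=3 bits=0x3 at bit 5: 0xc860
type (5b) val=25 bits=0x19 at bit 0: 0xc879
word = 0xc879 → big-endian bytes:
  [0]=0xc8  [1]=0x79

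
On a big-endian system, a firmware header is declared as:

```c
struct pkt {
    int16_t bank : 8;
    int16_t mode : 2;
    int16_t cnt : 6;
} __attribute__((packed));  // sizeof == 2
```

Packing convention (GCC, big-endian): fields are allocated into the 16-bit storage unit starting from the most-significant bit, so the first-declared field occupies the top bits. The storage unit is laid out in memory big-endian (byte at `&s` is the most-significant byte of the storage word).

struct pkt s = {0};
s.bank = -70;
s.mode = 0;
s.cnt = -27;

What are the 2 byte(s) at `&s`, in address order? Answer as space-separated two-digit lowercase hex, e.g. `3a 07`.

bank (8b) val=-70 bits=0xba at bit 8: 0xba00
mode (2b) val=0 bits=0x0 at bit 6: 0xba00
cnt (6b) val=-27 bits=0x25 at bit 0: 0xba25
word = 0xba25 → big-endian bytes:
  [0]=0xba  [1]=0x25

ba 25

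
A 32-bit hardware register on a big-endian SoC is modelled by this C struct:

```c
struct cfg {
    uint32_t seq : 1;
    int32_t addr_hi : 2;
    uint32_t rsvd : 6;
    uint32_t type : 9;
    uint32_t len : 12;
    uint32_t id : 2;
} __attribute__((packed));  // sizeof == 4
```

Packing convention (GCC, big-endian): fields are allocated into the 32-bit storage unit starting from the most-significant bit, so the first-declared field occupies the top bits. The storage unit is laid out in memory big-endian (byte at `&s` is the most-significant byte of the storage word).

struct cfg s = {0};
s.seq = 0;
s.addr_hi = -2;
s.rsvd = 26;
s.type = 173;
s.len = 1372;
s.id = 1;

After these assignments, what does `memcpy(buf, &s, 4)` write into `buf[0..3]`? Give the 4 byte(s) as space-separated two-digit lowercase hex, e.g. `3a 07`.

seq:1 = 0 → 0x0 << 31 → word 0x00000000
addr_hi:2 = -2 → 0x2 << 29 → word 0x40000000
rsvd:6 = 26 → 0x1a << 23 → word 0x4d000000
type:9 = 173 → 0xad << 14 → word 0x4d2b4000
len:12 = 1372 → 0x55c << 2 → word 0x4d2b5570
id:2 = 1 → 0x1 << 0 → word 0x4d2b5571
word = 0x4d2b5571 → big-endian bytes:
  [0]=0x4d  [1]=0x2b  [2]=0x55  [3]=0x71

4d 2b 55 71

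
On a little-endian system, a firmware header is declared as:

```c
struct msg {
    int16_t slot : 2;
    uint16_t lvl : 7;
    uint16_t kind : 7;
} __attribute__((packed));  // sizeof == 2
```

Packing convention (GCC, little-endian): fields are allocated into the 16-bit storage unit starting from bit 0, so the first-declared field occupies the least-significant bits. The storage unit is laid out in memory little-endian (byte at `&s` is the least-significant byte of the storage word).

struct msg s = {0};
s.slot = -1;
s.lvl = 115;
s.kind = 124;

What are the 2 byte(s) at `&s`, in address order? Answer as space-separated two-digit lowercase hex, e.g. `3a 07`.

slot (2b) val=-1 bits=0x3 at bit 0: 0x0003
lvl (7b) val=115 bits=0x73 at bit 2: 0x01cf
kind (7b) val=124 bits=0x7c at bit 9: 0xf9cf
word = 0xf9cf → little-endian bytes:
  [0]=0xcf  [1]=0xf9

cf f9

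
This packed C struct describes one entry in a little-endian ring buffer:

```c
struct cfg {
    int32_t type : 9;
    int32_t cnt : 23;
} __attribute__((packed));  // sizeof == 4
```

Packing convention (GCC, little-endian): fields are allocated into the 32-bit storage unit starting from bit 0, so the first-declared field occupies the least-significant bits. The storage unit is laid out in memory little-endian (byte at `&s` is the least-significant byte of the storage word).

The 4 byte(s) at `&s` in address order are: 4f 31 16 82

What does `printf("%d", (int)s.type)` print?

[0]=0x4f [1]=0x31 [2]=0x16 [3]=0x82 (little-endian) → word 0x8216314f
type [0+:9] = (word>>0) & 0x1ff = 335  ←
cnt [9+:23] = (word>>9) & 0x7fffff = 4262680
type signed 9b, MSB=1: 335 - 512 = -177

-177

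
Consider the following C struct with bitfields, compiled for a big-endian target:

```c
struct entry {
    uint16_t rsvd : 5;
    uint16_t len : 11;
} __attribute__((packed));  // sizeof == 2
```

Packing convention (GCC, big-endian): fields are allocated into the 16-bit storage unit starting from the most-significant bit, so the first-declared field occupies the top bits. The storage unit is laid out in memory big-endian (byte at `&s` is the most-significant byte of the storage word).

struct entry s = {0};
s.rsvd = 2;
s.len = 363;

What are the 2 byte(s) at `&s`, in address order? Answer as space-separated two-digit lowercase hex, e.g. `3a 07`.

11 6b

rsvd (5b) val=2 bits=0x2 at bit 11: 0x1000
len (11b) val=363 bits=0x16b at bit 0: 0x116b
word = 0x116b → big-endian bytes:
  [0]=0x11  [1]=0x6b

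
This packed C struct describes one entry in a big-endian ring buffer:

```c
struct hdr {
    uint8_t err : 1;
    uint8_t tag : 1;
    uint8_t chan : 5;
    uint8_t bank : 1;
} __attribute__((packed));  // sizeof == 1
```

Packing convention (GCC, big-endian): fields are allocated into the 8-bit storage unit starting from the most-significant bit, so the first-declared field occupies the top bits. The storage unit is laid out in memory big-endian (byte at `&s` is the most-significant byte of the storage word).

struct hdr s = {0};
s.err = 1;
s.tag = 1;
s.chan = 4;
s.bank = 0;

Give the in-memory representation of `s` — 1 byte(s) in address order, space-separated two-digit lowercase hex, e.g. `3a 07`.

err (1b) val=1 bits=0x1 at bit 7: 0x80
tag (1b) val=1 bits=0x1 at bit 6: 0xc0
chan (5b) val=4 bits=0x4 at bit 1: 0xc8
bank (1b) val=0 bits=0x0 at bit 0: 0xc8
word = 0xc8 → big-endian bytes:
  [0]=0xc8

c8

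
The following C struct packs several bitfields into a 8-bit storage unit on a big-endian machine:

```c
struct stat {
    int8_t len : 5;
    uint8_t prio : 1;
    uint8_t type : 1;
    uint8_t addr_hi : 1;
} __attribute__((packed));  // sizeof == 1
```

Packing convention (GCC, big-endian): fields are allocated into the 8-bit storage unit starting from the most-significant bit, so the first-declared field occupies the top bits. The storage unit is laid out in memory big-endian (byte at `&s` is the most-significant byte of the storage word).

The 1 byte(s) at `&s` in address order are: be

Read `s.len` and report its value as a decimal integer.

[0]=0xbe (big-endian) → word 0xbe
len [3+:5] = (word>>3) & 0x1f = 23  ←
prio [2+:1] = (word>>2) & 0x1 = 1
type [1+:1] = (word>>1) & 0x1 = 1
addr_hi [0+:1] = (word>>0) & 0x1 = 0
len signed 5b, MSB=1: 23 - 32 = -9

-9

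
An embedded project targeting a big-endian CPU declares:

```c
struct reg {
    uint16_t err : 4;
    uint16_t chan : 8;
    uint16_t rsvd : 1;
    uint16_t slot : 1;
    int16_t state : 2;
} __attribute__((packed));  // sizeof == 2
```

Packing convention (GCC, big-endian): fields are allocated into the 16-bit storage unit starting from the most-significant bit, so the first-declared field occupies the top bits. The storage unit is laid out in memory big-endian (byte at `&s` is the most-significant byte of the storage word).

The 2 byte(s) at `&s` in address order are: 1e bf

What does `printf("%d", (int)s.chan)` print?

235

[0]=0x1e [1]=0xbf (big-endian) → word 0x1ebf
err [12+:4] = (word>>12) & 0xf = 1
chan [4+:8] = (word>>4) & 0xff = 235  ←
rsvd [3+:1] = (word>>3) & 0x1 = 1
slot [2+:1] = (word>>2) & 0x1 = 1
state [0+:2] = (word>>0) & 0x3 = 3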